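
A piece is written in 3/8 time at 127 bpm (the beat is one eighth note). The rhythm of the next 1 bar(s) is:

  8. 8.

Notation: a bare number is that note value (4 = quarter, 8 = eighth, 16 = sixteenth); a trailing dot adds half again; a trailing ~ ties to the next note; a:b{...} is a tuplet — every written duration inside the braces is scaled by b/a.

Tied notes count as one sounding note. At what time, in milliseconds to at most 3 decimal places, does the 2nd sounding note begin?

note 2 onset = 3/2b = 708.661ms

1. 0.0ms @ 0 + 708.661ms (3/2)
2. 708.661ms @ 3/2 + 708.661ms (3/2)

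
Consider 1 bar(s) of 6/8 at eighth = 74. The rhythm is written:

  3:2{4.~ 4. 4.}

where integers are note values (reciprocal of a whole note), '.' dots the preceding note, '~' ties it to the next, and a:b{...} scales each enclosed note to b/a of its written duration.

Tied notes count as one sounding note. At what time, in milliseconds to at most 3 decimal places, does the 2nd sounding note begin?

1. 0.0ms @ 0 + 3243.243ms (4)
2. 3243.243ms @ 4 + 1621.622ms (2)

note 2 onset = 4b = 3243.243ms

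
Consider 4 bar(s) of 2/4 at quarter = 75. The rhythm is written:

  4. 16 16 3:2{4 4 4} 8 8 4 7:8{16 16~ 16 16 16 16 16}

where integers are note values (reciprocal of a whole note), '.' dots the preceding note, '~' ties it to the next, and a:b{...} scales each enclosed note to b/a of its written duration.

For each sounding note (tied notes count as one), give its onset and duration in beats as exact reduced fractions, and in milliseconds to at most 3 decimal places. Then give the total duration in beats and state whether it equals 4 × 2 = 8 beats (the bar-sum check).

1) 0.0ms=0b +1200.0ms=3/2b
2) 1200.0ms=3/2b +200.0ms=1/4b
3) 1400.0ms=7/4b +200.0ms=1/4b
4) 1600.0ms=2b +533.333ms=2/3b
5) 2133.333ms=8/3b +533.333ms=2/3b
6) 2666.667ms=10/3b +533.333ms=2/3b
7) 3200.0ms=4b +400.0ms=1/2b
8) 3600.0ms=9/2b +400.0ms=1/2b
9) 4000.0ms=5b +800.0ms=1b
10) 4800.0ms=6b +228.571ms=2/7b
11) 5028.571ms=44/7b +457.143ms=4/7b
12) 5485.714ms=48/7b +228.571ms=2/7b
13) 5714.286ms=50/7b +228.571ms=2/7b
14) 5942.857ms=52/7b +228.571ms=2/7b
15) 6171.429ms=54/7b +228.571ms=2/7b
Σ=8b of 8 (75bpm 2/4) — PASS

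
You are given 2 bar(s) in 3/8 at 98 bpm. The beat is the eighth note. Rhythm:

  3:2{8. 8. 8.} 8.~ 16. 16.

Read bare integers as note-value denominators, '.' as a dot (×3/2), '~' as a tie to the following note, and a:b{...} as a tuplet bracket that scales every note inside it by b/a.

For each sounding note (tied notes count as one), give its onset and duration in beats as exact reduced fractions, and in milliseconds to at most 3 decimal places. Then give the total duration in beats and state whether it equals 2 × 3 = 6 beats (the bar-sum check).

1) 0.0ms=0b +612.245ms=1b
2) 612.245ms=1b +612.245ms=1b
3) 1224.49ms=2b +612.245ms=1b
4) 1836.735ms=3b +1377.551ms=9/4b
5) 3214.286ms=21/4b +459.184ms=3/4b
Σ=6b of 6 (98bpm 3/8) — PASS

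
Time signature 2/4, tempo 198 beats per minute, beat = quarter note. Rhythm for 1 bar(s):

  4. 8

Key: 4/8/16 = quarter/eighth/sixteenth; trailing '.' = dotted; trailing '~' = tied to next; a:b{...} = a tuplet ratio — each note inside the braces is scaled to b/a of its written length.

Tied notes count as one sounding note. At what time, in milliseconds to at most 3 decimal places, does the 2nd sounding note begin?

1. 0.0ms @ 0 + 454.545ms (3/2)
2. 454.545ms @ 3/2 + 151.515ms (1/2)

note 2 onset = 3/2b = 454.545ms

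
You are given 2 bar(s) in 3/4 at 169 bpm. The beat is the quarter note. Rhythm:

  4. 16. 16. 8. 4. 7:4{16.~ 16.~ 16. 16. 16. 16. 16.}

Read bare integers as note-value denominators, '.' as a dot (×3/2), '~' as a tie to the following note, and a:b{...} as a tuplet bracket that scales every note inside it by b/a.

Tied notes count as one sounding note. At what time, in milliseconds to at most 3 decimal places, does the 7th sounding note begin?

1. 0.0ms @ 0 + 532.544ms (3/2)
2. 532.544ms @ 3/2 + 133.136ms (3/8)
3. 665.68ms @ 15/8 + 133.136ms (3/8)
4. 798.817ms @ 9/4 + 266.272ms (3/4)
5. 1065.089ms @ 3 + 532.544ms (3/2)
6. 1597.633ms @ 9/2 + 228.233ms (9/14)
7. 1825.866ms @ 36/7 + 76.078ms (3/14)
8. 1901.944ms @ 75/14 + 76.078ms (3/14)
9. 1978.022ms @ 39/7 + 76.078ms (3/14)
10. 2054.1ms @ 81/14 + 76.078ms (3/14)

note 7 onset = 36/7b = 1825.866ms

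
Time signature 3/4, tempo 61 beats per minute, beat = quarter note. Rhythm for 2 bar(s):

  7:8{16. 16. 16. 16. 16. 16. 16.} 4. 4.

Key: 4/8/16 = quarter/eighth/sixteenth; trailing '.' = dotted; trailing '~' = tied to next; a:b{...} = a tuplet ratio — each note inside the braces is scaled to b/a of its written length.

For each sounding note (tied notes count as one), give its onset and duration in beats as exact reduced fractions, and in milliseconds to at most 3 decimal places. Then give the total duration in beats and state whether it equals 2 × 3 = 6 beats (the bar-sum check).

1) 0.0ms=0b +421.546ms=3/7b
2) 421.546ms=3/7b +421.546ms=3/7b
3) 843.091ms=6/7b +421.546ms=3/7b
4) 1264.637ms=9/7b +421.546ms=3/7b
5) 1686.183ms=12/7b +421.546ms=3/7b
6) 2107.728ms=15/7b +421.546ms=3/7b
7) 2529.274ms=18/7b +421.546ms=3/7b
8) 2950.82ms=3b +1475.41ms=3/2b
9) 4426.23ms=9/2b +1475.41ms=3/2b
Σ=6b of 6 (61bpm 3/4) — PASS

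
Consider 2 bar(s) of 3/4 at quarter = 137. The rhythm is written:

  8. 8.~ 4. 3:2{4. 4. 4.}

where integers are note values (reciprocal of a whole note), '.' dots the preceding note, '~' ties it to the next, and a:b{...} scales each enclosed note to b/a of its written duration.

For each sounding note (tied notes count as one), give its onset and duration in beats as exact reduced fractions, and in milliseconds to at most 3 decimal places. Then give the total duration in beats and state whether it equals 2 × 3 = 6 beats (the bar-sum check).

1) 0.0ms=0b +328.467ms=3/4b
2) 328.467ms=3/4b +985.401ms=9/4b
3) 1313.869ms=3b +437.956ms=1b
4) 1751.825ms=4b +437.956ms=1b
5) 2189.781ms=5b +437.956ms=1b
Σ=6b of 6 (137bpm 3/4) — PASS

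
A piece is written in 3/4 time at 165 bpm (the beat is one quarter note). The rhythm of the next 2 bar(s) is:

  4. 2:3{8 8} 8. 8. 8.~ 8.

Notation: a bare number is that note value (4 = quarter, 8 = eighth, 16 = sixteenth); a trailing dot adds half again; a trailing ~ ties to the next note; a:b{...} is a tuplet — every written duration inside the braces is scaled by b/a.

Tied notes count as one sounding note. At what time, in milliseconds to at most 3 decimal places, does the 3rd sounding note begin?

note 3 onset = 9/4b = 818.182ms

1. 0.0ms @ 0 + 545.455ms (3/2)
2. 545.455ms @ 3/2 + 272.727ms (3/4)
3. 818.182ms @ 9/4 + 272.727ms (3/4)
4. 1090.909ms @ 3 + 272.727ms (3/4)
5. 1363.636ms @ 15/4 + 272.727ms (3/4)
6. 1636.364ms @ 9/2 + 545.455ms (3/2)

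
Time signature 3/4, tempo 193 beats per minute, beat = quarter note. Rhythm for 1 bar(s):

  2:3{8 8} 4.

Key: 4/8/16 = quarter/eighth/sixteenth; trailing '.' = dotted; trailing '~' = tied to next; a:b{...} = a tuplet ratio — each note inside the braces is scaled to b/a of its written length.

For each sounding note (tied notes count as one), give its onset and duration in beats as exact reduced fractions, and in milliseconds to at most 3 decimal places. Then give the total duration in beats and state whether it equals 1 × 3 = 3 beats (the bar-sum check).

1) 0.0ms=0b +233.161ms=3/4b
2) 233.161ms=3/4b +233.161ms=3/4b
3) 466.321ms=3/2b +466.321ms=3/2b
Σ=3b of 3 (193bpm 3/4) — PASS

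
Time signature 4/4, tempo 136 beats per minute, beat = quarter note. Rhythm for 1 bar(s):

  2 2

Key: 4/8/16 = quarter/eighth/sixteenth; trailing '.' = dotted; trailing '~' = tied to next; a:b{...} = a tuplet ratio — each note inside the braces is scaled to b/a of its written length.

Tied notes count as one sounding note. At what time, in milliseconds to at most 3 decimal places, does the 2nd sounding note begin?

note 2 onset = 2b = 882.353ms

1. 0.0ms @ 0 + 882.353ms (2)
2. 882.353ms @ 2 + 882.353ms (2)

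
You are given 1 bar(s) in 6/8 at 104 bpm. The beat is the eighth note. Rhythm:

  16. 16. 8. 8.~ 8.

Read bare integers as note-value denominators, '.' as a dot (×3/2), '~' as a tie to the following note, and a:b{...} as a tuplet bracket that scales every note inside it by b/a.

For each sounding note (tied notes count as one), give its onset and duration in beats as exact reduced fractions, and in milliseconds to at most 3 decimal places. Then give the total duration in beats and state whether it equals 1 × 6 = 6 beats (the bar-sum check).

1) 0.0ms=0b +432.692ms=3/4b
2) 432.692ms=3/4b +432.692ms=3/4b
3) 865.385ms=3/2b +865.385ms=3/2b
4) 1730.769ms=3b +1730.769ms=3b
Σ=6b of 6 (104bpm 6/8) — PASS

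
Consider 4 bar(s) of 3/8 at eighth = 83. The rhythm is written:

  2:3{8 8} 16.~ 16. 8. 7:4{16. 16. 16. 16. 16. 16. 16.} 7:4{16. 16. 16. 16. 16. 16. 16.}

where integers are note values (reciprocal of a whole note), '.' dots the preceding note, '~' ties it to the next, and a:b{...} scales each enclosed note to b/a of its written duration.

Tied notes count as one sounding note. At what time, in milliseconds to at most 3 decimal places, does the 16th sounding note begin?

note 16 onset = 75/7b = 7745.267ms

1. 0.0ms @ 0 + 1084.337ms (3/2)
2. 1084.337ms @ 3/2 + 1084.337ms (3/2)
3. 2168.675ms @ 3 + 1084.337ms (3/2)
4. 3253.012ms @ 9/2 + 1084.337ms (3/2)
5. 4337.349ms @ 6 + 309.811ms (3/7)
6. 4647.16ms @ 45/7 + 309.811ms (3/7)
7. 4956.971ms @ 48/7 + 309.811ms (3/7)
8. 5266.781ms @ 51/7 + 309.811ms (3/7)
9. 5576.592ms @ 54/7 + 309.811ms (3/7)
10. 5886.403ms @ 57/7 + 309.811ms (3/7)
11. 6196.213ms @ 60/7 + 309.811ms (3/7)
12. 6506.024ms @ 9 + 309.811ms (3/7)
13. 6815.835ms @ 66/7 + 309.811ms (3/7)
14. 7125.645ms @ 69/7 + 309.811ms (3/7)
15. 7435.456ms @ 72/7 + 309.811ms (3/7)
16. 7745.267ms @ 75/7 + 309.811ms (3/7)
17. 8055.077ms @ 78/7 + 309.811ms (3/7)
18. 8364.888ms @ 81/7 + 309.811ms (3/7)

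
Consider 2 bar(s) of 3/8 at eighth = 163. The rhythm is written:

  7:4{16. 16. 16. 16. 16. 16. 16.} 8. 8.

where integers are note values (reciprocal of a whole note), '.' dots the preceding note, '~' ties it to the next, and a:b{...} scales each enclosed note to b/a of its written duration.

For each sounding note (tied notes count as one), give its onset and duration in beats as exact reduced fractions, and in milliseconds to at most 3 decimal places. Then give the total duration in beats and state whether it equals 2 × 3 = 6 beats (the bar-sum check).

1) 0.0ms=0b +157.756ms=3/7b
2) 157.756ms=3/7b +157.756ms=3/7b
3) 315.513ms=6/7b +157.756ms=3/7b
4) 473.269ms=9/7b +157.756ms=3/7b
5) 631.025ms=12/7b +157.756ms=3/7b
6) 788.782ms=15/7b +157.756ms=3/7b
7) 946.538ms=18/7b +157.756ms=3/7b
8) 1104.294ms=3b +552.147ms=3/2b
9) 1656.442ms=9/2b +552.147ms=3/2b
Σ=6b of 6 (163bpm 3/8) — PASS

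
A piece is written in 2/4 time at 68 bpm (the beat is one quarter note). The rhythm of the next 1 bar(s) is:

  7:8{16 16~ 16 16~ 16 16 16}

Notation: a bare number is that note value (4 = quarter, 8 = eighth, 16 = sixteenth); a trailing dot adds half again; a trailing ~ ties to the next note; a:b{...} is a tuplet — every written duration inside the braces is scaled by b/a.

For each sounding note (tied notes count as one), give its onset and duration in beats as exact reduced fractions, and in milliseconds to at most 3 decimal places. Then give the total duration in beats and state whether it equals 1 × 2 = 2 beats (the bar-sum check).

1) 0.0ms=0b +252.101ms=2/7b
2) 252.101ms=2/7b +504.202ms=4/7b
3) 756.303ms=6/7b +504.202ms=4/7b
4) 1260.504ms=10/7b +252.101ms=2/7b
5) 1512.605ms=12/7b +252.101ms=2/7b
Σ=2b of 2 (68bpm 2/4) — PASS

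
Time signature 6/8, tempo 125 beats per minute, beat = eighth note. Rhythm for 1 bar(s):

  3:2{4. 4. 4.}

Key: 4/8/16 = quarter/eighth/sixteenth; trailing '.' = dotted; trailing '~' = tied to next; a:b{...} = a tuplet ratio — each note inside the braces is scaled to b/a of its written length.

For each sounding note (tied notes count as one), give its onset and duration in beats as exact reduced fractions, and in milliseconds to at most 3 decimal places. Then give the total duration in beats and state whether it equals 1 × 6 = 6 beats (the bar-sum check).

1) 0.0ms=0b +960.0ms=2b
2) 960.0ms=2b +960.0ms=2b
3) 1920.0ms=4b +960.0ms=2b
Σ=6b of 6 (125bpm 6/8) — PASS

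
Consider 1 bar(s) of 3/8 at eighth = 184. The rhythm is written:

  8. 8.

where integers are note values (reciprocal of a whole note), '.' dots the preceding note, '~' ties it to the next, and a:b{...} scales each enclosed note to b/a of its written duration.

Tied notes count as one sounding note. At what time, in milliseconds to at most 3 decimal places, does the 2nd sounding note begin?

note 2 onset = 3/2b = 489.13ms

1. 0.0ms @ 0 + 489.13ms (3/2)
2. 489.13ms @ 3/2 + 489.13ms (3/2)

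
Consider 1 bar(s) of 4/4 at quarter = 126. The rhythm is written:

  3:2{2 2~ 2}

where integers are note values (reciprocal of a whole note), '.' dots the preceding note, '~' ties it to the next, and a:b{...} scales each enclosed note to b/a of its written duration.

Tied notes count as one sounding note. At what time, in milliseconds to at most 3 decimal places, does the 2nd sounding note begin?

note 2 onset = 4/3b = 634.921ms

1. 0.0ms @ 0 + 634.921ms (4/3)
2. 634.921ms @ 4/3 + 1269.841ms (8/3)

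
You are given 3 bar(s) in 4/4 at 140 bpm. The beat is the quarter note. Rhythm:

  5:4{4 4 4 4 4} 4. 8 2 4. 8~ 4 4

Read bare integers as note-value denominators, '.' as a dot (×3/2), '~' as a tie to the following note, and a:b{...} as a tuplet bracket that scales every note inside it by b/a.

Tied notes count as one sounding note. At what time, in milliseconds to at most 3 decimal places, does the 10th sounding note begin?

note 10 onset = 19/2b = 4071.429ms

1. 0.0ms @ 0 + 342.857ms (4/5)
2. 342.857ms @ 4/5 + 342.857ms (4/5)
3. 685.714ms @ 8/5 + 342.857ms (4/5)
4. 1028.571ms @ 12/5 + 342.857ms (4/5)
5. 1371.429ms @ 16/5 + 342.857ms (4/5)
6. 1714.286ms @ 4 + 642.857ms (3/2)
7. 2357.143ms @ 11/2 + 214.286ms (1/2)
8. 2571.429ms @ 6 + 857.143ms (2)
9. 3428.571ms @ 8 + 642.857ms (3/2)
10. 4071.429ms @ 19/2 + 642.857ms (3/2)
11. 4714.286ms @ 11 + 428.571ms (1)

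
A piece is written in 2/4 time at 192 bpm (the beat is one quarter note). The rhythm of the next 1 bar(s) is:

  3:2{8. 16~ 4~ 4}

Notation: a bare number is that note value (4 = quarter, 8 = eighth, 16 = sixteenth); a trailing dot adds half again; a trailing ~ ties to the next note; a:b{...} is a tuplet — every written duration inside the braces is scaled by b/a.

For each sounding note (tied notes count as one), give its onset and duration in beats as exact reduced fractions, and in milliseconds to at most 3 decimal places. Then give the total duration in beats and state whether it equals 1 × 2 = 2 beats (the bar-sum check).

1) 0.0ms=0b +156.25ms=1/2b
2) 156.25ms=1/2b +468.75ms=3/2b
Σ=2b of 2 (192bpm 2/4) — PASS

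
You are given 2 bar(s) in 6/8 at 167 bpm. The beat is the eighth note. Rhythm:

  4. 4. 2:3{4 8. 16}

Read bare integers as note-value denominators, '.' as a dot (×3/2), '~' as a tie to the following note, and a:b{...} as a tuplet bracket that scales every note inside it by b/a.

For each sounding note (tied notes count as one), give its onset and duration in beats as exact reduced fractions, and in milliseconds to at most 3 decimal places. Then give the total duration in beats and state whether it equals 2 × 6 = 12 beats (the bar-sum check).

1) 0.0ms=0b +1077.844ms=3b
2) 1077.844ms=3b +1077.844ms=3b
3) 2155.689ms=6b +1077.844ms=3b
4) 3233.533ms=9b +808.383ms=9/4b
5) 4041.916ms=45/4b +269.461ms=3/4b
Σ=12b of 12 (167bpm 6/8) — PASS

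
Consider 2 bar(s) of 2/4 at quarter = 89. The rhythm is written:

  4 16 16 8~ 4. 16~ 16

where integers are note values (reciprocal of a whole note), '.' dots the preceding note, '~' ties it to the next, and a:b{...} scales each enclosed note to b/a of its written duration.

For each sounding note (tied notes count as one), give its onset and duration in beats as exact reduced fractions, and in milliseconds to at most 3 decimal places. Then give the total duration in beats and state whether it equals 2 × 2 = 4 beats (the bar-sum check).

1) 0.0ms=0b +674.157ms=1b
2) 674.157ms=1b +168.539ms=1/4b
3) 842.697ms=5/4b +168.539ms=1/4b
4) 1011.236ms=3/2b +1348.315ms=2b
5) 2359.551ms=7/2b +337.079ms=1/2b
Σ=4b of 4 (89bpm 2/4) — PASS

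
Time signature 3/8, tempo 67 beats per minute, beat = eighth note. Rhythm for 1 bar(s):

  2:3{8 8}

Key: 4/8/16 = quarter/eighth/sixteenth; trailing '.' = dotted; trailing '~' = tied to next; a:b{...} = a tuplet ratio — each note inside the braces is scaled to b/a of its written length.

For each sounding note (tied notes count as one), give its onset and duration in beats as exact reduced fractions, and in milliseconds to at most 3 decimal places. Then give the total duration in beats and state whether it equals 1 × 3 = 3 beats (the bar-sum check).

1) 0.0ms=0b +1343.284ms=3/2b
2) 1343.284ms=3/2b +1343.284ms=3/2b
Σ=3b of 3 (67bpm 3/8) — PASS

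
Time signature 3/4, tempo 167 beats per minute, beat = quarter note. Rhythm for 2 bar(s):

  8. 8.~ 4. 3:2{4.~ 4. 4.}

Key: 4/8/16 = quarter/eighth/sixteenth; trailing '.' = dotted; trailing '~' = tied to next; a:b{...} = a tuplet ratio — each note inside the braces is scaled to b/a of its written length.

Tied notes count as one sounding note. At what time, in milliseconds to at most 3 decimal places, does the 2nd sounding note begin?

note 2 onset = 3/4b = 269.461ms

1. 0.0ms @ 0 + 269.461ms (3/4)
2. 269.461ms @ 3/4 + 808.383ms (9/4)
3. 1077.844ms @ 3 + 718.563ms (2)
4. 1796.407ms @ 5 + 359.281ms (1)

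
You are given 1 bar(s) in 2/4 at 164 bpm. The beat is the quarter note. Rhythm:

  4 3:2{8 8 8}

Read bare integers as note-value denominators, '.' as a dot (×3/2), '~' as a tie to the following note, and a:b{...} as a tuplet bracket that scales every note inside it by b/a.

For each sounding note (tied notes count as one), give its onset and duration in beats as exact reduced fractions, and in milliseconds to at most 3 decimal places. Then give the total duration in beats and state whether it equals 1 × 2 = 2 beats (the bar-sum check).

1) 0.0ms=0b +365.854ms=1b
2) 365.854ms=1b +121.951ms=1/3b
3) 487.805ms=4/3b +121.951ms=1/3b
4) 609.756ms=5/3b +121.951ms=1/3b
Σ=2b of 2 (164bpm 2/4) — PASS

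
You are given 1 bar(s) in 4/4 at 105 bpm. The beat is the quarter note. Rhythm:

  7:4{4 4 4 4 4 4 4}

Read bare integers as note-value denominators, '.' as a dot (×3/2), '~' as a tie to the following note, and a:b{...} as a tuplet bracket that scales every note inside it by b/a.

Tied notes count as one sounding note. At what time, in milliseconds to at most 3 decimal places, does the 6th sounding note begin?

note 6 onset = 20/7b = 1632.653ms

1. 0.0ms @ 0 + 326.531ms (4/7)
2. 326.531ms @ 4/7 + 326.531ms (4/7)
3. 653.061ms @ 8/7 + 326.531ms (4/7)
4. 979.592ms @ 12/7 + 326.531ms (4/7)
5. 1306.122ms @ 16/7 + 326.531ms (4/7)
6. 1632.653ms @ 20/7 + 326.531ms (4/7)
7. 1959.184ms @ 24/7 + 326.531ms (4/7)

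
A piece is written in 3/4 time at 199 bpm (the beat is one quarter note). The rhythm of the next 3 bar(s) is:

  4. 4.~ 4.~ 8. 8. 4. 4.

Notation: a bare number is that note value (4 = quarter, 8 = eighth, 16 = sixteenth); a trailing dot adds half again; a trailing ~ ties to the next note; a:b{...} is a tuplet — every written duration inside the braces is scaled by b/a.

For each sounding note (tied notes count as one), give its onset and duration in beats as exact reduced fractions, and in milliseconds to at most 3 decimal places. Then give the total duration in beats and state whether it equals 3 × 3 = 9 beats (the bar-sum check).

1) 0.0ms=0b +452.261ms=3/2b
2) 452.261ms=3/2b +1130.653ms=15/4b
3) 1582.915ms=21/4b +226.131ms=3/4b
4) 1809.045ms=6b +452.261ms=3/2b
5) 2261.307ms=15/2b +452.261ms=3/2b
Σ=9b of 9 (199bpm 3/4) — PASS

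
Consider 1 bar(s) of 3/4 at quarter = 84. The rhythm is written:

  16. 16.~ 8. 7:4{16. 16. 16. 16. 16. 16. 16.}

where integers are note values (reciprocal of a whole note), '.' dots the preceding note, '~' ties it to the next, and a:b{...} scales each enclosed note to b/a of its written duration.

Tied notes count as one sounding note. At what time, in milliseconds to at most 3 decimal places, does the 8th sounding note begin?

note 8 onset = 18/7b = 1836.735ms

1. 0.0ms @ 0 + 267.857ms (3/8)
2. 267.857ms @ 3/8 + 803.571ms (9/8)
3. 1071.429ms @ 3/2 + 153.061ms (3/14)
4. 1224.49ms @ 12/7 + 153.061ms (3/14)
5. 1377.551ms @ 27/14 + 153.061ms (3/14)
6. 1530.612ms @ 15/7 + 153.061ms (3/14)
7. 1683.673ms @ 33/14 + 153.061ms (3/14)
8. 1836.735ms @ 18/7 + 153.061ms (3/14)
9. 1989.796ms @ 39/14 + 153.061ms (3/14)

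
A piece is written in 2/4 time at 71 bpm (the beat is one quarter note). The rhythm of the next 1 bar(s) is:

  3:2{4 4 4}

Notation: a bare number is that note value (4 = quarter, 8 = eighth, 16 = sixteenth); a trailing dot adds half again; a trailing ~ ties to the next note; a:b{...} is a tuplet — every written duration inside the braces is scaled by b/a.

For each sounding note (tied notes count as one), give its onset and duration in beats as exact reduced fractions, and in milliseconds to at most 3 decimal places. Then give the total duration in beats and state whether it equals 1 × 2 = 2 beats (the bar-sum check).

1) 0.0ms=0b +563.38ms=2/3b
2) 563.38ms=2/3b +563.38ms=2/3b
3) 1126.761ms=4/3b +563.38ms=2/3b
Σ=2b of 2 (71bpm 2/4) — PASS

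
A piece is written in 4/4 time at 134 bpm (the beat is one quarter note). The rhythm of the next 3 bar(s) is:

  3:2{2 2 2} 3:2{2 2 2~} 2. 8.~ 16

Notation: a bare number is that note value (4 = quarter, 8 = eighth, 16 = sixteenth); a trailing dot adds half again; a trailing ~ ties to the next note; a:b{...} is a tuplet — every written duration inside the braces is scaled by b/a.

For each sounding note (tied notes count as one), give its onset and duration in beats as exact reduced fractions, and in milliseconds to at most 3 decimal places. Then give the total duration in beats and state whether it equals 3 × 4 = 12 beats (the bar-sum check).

1) 0.0ms=0b +597.015ms=4/3b
2) 597.015ms=4/3b +597.015ms=4/3b
3) 1194.03ms=8/3b +597.015ms=4/3b
4) 1791.045ms=4b +597.015ms=4/3b
5) 2388.06ms=16/3b +597.015ms=4/3b
6) 2985.075ms=20/3b +1940.299ms=13/3b
7) 4925.373ms=11b +447.761ms=1b
Σ=12b of 12 (134bpm 4/4) — PASS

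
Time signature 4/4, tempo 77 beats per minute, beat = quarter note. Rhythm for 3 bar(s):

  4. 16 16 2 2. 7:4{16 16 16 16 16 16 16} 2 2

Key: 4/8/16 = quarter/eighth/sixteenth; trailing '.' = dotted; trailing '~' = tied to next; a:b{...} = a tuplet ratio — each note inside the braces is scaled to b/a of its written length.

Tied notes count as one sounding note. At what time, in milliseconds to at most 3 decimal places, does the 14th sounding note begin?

1. 0.0ms @ 0 + 1168.831ms (3/2)
2. 1168.831ms @ 3/2 + 194.805ms (1/4)
3. 1363.636ms @ 7/4 + 194.805ms (1/4)
4. 1558.442ms @ 2 + 1558.442ms (2)
5. 3116.883ms @ 4 + 2337.662ms (3)
6. 5454.545ms @ 7 + 111.317ms (1/7)
7. 5565.863ms @ 50/7 + 111.317ms (1/7)
8. 5677.18ms @ 51/7 + 111.317ms (1/7)
9. 5788.497ms @ 52/7 + 111.317ms (1/7)
10. 5899.814ms @ 53/7 + 111.317ms (1/7)
11. 6011.132ms @ 54/7 + 111.317ms (1/7)
12. 6122.449ms @ 55/7 + 111.317ms (1/7)
13. 6233.766ms @ 8 + 1558.442ms (2)
14. 7792.208ms @ 10 + 1558.442ms (2)

note 14 onset = 10b = 7792.208ms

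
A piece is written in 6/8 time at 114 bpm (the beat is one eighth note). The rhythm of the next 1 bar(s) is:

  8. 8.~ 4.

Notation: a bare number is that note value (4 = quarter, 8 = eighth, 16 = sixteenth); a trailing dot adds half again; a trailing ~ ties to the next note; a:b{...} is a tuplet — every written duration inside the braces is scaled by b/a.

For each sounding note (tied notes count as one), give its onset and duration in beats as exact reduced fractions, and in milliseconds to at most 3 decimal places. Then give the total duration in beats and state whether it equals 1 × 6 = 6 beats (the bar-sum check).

1) 0.0ms=0b +789.474ms=3/2b
2) 789.474ms=3/2b +2368.421ms=9/2b
Σ=6b of 6 (114bpm 6/8) — PASS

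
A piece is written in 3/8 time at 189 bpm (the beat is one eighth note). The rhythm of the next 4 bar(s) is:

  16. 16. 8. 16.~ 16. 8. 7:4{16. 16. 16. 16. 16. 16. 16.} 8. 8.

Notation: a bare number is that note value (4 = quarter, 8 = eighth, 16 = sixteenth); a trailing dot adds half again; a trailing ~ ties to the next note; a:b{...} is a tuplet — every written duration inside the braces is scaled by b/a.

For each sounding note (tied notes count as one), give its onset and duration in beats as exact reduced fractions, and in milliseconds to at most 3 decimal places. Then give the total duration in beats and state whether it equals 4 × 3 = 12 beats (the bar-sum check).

1) 0.0ms=0b +238.095ms=3/4b
2) 238.095ms=3/4b +238.095ms=3/4b
3) 476.19ms=3/2b +476.19ms=3/2b
4) 952.381ms=3b +476.19ms=3/2b
5) 1428.571ms=9/2b +476.19ms=3/2b
6) 1904.762ms=6b +136.054ms=3/7b
7) 2040.816ms=45/7b +136.054ms=3/7b
8) 2176.871ms=48/7b +136.054ms=3/7b
9) 2312.925ms=51/7b +136.054ms=3/7b
10) 2448.98ms=54/7b +136.054ms=3/7b
11) 2585.034ms=57/7b +136.054ms=3/7b
12) 2721.088ms=60/7b +136.054ms=3/7b
13) 2857.143ms=9b +476.19ms=3/2b
14) 3333.333ms=21/2b +476.19ms=3/2b
Σ=12b of 12 (189bpm 3/8) — PASS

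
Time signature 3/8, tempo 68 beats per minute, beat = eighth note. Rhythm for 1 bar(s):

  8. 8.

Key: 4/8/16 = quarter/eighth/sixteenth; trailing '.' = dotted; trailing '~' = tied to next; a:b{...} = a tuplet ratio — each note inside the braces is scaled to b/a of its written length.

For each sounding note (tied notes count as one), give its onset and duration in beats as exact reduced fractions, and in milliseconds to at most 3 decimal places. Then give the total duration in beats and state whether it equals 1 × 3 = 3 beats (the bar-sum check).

1) 0.0ms=0b +1323.529ms=3/2b
2) 1323.529ms=3/2b +1323.529ms=3/2b
Σ=3b of 3 (68bpm 3/8) — PASS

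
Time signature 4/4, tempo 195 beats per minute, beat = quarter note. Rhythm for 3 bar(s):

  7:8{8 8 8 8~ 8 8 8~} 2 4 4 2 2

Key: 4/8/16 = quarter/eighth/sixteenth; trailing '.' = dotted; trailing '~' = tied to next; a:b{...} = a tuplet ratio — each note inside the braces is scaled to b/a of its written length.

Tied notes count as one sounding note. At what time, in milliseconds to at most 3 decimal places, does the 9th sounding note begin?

note 9 onset = 8b = 2461.538ms

1. 0.0ms @ 0 + 175.824ms (4/7)
2. 175.824ms @ 4/7 + 175.824ms (4/7)
3. 351.648ms @ 8/7 + 175.824ms (4/7)
4. 527.473ms @ 12/7 + 351.648ms (8/7)
5. 879.121ms @ 20/7 + 175.824ms (4/7)
6. 1054.945ms @ 24/7 + 791.209ms (18/7)
7. 1846.154ms @ 6 + 307.692ms (1)
8. 2153.846ms @ 7 + 307.692ms (1)
9. 2461.538ms @ 8 + 615.385ms (2)
10. 3076.923ms @ 10 + 615.385ms (2)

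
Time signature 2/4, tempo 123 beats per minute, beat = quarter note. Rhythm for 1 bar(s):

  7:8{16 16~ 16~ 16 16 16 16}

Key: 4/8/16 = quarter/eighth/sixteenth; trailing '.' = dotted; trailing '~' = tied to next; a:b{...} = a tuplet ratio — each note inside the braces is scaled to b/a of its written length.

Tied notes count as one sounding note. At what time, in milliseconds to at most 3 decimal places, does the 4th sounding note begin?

note 4 onset = 10/7b = 696.864ms

1. 0.0ms @ 0 + 139.373ms (2/7)
2. 139.373ms @ 2/7 + 418.118ms (6/7)
3. 557.491ms @ 8/7 + 139.373ms (2/7)
4. 696.864ms @ 10/7 + 139.373ms (2/7)
5. 836.237ms @ 12/7 + 139.373ms (2/7)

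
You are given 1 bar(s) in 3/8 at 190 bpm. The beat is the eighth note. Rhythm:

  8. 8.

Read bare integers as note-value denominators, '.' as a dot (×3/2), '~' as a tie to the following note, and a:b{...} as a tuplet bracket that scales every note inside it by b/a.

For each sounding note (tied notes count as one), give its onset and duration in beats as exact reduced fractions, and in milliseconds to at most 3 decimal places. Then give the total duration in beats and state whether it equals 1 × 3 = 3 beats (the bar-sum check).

1) 0.0ms=0b +473.684ms=3/2b
2) 473.684ms=3/2b +473.684ms=3/2b
Σ=3b of 3 (190bpm 3/8) — PASS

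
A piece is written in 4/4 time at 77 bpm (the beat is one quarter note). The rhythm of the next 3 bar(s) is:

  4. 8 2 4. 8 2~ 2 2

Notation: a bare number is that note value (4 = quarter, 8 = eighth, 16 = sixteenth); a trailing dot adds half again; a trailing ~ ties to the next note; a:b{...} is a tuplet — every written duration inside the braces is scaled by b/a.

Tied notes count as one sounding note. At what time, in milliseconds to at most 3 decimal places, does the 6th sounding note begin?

note 6 onset = 6b = 4675.325ms

1. 0.0ms @ 0 + 1168.831ms (3/2)
2. 1168.831ms @ 3/2 + 389.61ms (1/2)
3. 1558.442ms @ 2 + 1558.442ms (2)
4. 3116.883ms @ 4 + 1168.831ms (3/2)
5. 4285.714ms @ 11/2 + 389.61ms (1/2)
6. 4675.325ms @ 6 + 3116.883ms (4)
7. 7792.208ms @ 10 + 1558.442ms (2)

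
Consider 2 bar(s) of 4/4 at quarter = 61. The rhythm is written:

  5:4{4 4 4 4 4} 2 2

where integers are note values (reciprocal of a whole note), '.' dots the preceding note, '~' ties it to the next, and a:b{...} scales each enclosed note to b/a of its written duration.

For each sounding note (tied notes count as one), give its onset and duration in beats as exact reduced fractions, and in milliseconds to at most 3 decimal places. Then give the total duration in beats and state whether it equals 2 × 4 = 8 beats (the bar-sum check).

1) 0.0ms=0b +786.885ms=4/5b
2) 786.885ms=4/5b +786.885ms=4/5b
3) 1573.77ms=8/5b +786.885ms=4/5b
4) 2360.656ms=12/5b +786.885ms=4/5b
5) 3147.541ms=16/5b +786.885ms=4/5b
6) 3934.426ms=4b +1967.213ms=2b
7) 5901.639ms=6b +1967.213ms=2b
Σ=8b of 8 (61bpm 4/4) — PASS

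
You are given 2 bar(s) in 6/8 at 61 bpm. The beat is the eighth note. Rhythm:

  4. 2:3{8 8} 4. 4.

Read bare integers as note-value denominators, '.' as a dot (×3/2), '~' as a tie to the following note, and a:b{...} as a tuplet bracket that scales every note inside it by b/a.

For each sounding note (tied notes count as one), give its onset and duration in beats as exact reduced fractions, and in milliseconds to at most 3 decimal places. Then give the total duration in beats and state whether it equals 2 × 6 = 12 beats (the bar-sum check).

1) 0.0ms=0b +2950.82ms=3b
2) 2950.82ms=3b +1475.41ms=3/2b
3) 4426.23ms=9/2b +1475.41ms=3/2b
4) 5901.639ms=6b +2950.82ms=3b
5) 8852.459ms=9b +2950.82ms=3b
Σ=12b of 12 (61bpm 6/8) — PASS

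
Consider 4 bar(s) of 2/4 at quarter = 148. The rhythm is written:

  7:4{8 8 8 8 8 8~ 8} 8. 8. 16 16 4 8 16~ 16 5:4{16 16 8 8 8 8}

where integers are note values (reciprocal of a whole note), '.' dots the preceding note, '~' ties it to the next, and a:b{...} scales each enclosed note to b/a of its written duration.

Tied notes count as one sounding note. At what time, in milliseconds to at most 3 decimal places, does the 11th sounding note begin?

note 11 onset = 4b = 1621.622ms

1. 0.0ms @ 0 + 115.83ms (2/7)
2. 115.83ms @ 2/7 + 115.83ms (2/7)
3. 231.66ms @ 4/7 + 115.83ms (2/7)
4. 347.49ms @ 6/7 + 115.83ms (2/7)
5. 463.32ms @ 8/7 + 115.83ms (2/7)
6. 579.151ms @ 10/7 + 231.66ms (4/7)
7. 810.811ms @ 2 + 304.054ms (3/4)
8. 1114.865ms @ 11/4 + 304.054ms (3/4)
9. 1418.919ms @ 7/2 + 101.351ms (1/4)
10. 1520.27ms @ 15/4 + 101.351ms (1/4)
11. 1621.622ms @ 4 + 405.405ms (1)
12. 2027.027ms @ 5 + 202.703ms (1/2)
13. 2229.73ms @ 11/2 + 202.703ms (1/2)
14. 2432.432ms @ 6 + 81.081ms (1/5)
15. 2513.514ms @ 31/5 + 81.081ms (1/5)
16. 2594.595ms @ 32/5 + 162.162ms (2/5)
17. 2756.757ms @ 34/5 + 162.162ms (2/5)
18. 2918.919ms @ 36/5 + 162.162ms (2/5)
19. 3081.081ms @ 38/5 + 162.162ms (2/5)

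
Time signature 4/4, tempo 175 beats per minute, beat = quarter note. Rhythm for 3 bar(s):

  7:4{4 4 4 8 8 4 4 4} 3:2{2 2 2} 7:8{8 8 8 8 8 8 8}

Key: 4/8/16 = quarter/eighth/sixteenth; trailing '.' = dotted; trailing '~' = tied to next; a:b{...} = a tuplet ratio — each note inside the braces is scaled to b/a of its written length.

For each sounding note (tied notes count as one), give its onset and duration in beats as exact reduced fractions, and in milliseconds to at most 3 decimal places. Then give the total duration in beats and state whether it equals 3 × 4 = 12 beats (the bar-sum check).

1) 0.0ms=0b +195.918ms=4/7b
2) 195.918ms=4/7b +195.918ms=4/7b
3) 391.837ms=8/7b +195.918ms=4/7b
4) 587.755ms=12/7b +97.959ms=2/7b
5) 685.714ms=2b +97.959ms=2/7b
6) 783.673ms=16/7b +195.918ms=4/7b
7) 979.592ms=20/7b +195.918ms=4/7b
8) 1175.51ms=24/7b +195.918ms=4/7b
9) 1371.429ms=4b +457.143ms=4/3b
10) 1828.571ms=16/3b +457.143ms=4/3b
11) 2285.714ms=20/3b +457.143ms=4/3b
12) 2742.857ms=8b +195.918ms=4/7b
13) 2938.776ms=60/7b +195.918ms=4/7b
14) 3134.694ms=64/7b +195.918ms=4/7b
15) 3330.612ms=68/7b +195.918ms=4/7b
16) 3526.531ms=72/7b +195.918ms=4/7b
17) 3722.449ms=76/7b +195.918ms=4/7b
18) 3918.367ms=80/7b +195.918ms=4/7b
Σ=12b of 12 (175bpm 4/4) — PASS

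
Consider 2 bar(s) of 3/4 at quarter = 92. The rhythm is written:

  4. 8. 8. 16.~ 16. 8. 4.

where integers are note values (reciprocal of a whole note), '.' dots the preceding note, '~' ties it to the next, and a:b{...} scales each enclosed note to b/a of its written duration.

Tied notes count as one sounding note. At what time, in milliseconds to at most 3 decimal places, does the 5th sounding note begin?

note 5 onset = 15/4b = 2445.652ms

1. 0.0ms @ 0 + 978.261ms (3/2)
2. 978.261ms @ 3/2 + 489.13ms (3/4)
3. 1467.391ms @ 9/4 + 489.13ms (3/4)
4. 1956.522ms @ 3 + 489.13ms (3/4)
5. 2445.652ms @ 15/4 + 489.13ms (3/4)
6. 2934.783ms @ 9/2 + 978.261ms (3/2)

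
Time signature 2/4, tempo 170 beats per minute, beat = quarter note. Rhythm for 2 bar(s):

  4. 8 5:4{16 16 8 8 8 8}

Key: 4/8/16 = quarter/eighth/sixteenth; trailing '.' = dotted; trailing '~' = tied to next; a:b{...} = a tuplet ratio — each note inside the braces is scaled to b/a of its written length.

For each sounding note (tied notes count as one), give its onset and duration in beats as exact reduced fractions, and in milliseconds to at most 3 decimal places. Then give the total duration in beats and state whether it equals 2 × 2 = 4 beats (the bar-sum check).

1) 0.0ms=0b +529.412ms=3/2b
2) 529.412ms=3/2b +176.471ms=1/2b
3) 705.882ms=2b +70.588ms=1/5b
4) 776.471ms=11/5b +70.588ms=1/5b
5) 847.059ms=12/5b +141.176ms=2/5b
6) 988.235ms=14/5b +141.176ms=2/5b
7) 1129.412ms=16/5b +141.176ms=2/5b
8) 1270.588ms=18/5b +141.176ms=2/5b
Σ=4b of 4 (170bpm 2/4) — PASS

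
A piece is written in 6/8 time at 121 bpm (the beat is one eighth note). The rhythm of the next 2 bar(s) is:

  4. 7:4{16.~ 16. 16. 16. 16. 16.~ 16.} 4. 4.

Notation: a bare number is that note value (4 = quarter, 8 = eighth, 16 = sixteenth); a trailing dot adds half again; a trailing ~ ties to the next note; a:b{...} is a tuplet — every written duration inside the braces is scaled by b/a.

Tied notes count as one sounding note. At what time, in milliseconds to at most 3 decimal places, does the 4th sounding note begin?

1. 0.0ms @ 0 + 1487.603ms (3)
2. 1487.603ms @ 3 + 425.03ms (6/7)
3. 1912.633ms @ 27/7 + 212.515ms (3/7)
4. 2125.148ms @ 30/7 + 212.515ms (3/7)
5. 2337.662ms @ 33/7 + 212.515ms (3/7)
6. 2550.177ms @ 36/7 + 425.03ms (6/7)
7. 2975.207ms @ 6 + 1487.603ms (3)
8. 4462.81ms @ 9 + 1487.603ms (3)

note 4 onset = 30/7b = 2125.148ms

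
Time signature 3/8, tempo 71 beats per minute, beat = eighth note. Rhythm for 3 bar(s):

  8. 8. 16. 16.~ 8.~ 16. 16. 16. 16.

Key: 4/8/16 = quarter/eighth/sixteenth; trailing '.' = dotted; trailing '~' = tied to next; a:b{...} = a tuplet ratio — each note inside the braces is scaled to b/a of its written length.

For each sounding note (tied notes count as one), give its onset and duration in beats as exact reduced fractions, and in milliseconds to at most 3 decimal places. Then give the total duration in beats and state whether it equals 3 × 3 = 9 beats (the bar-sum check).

1) 0.0ms=0b +1267.606ms=3/2b
2) 1267.606ms=3/2b +1267.606ms=3/2b
3) 2535.211ms=3b +633.803ms=3/4b
4) 3169.014ms=15/4b +2535.211ms=3b
5) 5704.225ms=27/4b +633.803ms=3/4b
6) 6338.028ms=15/2b +633.803ms=3/4b
7) 6971.831ms=33/4b +633.803ms=3/4b
Σ=9b of 9 (71bpm 3/8) — PASS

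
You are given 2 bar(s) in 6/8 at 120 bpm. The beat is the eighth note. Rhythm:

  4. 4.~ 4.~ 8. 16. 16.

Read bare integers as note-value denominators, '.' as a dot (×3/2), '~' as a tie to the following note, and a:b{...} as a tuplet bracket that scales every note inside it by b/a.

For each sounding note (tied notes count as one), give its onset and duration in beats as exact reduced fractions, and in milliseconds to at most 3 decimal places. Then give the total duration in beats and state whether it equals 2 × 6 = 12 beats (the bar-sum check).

1) 0.0ms=0b +1500.0ms=3b
2) 1500.0ms=3b +3750.0ms=15/2b
3) 5250.0ms=21/2b +375.0ms=3/4b
4) 5625.0ms=45/4b +375.0ms=3/4b
Σ=12b of 12 (120bpm 6/8) — PASS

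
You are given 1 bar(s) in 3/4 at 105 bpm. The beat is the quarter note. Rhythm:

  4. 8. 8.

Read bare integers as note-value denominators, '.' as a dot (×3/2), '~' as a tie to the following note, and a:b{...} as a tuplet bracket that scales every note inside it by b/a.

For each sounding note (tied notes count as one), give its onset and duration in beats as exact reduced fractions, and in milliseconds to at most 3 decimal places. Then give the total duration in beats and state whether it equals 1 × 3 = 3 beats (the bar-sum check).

1) 0.0ms=0b +857.143ms=3/2b
2) 857.143ms=3/2b +428.571ms=3/4b
3) 1285.714ms=9/4b +428.571ms=3/4b
Σ=3b of 3 (105bpm 3/4) — PASS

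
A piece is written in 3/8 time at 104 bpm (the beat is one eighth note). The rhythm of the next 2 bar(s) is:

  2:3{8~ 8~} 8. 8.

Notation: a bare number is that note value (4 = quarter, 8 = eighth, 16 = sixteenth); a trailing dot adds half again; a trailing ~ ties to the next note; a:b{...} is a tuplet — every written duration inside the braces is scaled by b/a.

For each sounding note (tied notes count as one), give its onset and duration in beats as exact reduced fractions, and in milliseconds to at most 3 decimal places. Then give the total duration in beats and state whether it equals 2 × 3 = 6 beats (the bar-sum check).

1) 0.0ms=0b +2596.154ms=9/2b
2) 2596.154ms=9/2b +865.385ms=3/2b
Σ=6b of 6 (104bpm 3/8) — PASS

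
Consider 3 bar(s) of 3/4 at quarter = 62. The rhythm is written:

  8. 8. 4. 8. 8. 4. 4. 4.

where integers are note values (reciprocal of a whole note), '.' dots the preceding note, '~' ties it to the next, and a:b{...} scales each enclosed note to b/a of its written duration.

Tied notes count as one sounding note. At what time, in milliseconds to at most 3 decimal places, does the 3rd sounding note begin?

note 3 onset = 3/2b = 1451.613ms

1. 0.0ms @ 0 + 725.806ms (3/4)
2. 725.806ms @ 3/4 + 725.806ms (3/4)
3. 1451.613ms @ 3/2 + 1451.613ms (3/2)
4. 2903.226ms @ 3 + 725.806ms (3/4)
5. 3629.032ms @ 15/4 + 725.806ms (3/4)
6. 4354.839ms @ 9/2 + 1451.613ms (3/2)
7. 5806.452ms @ 6 + 1451.613ms (3/2)
8. 7258.065ms @ 15/2 + 1451.613ms (3/2)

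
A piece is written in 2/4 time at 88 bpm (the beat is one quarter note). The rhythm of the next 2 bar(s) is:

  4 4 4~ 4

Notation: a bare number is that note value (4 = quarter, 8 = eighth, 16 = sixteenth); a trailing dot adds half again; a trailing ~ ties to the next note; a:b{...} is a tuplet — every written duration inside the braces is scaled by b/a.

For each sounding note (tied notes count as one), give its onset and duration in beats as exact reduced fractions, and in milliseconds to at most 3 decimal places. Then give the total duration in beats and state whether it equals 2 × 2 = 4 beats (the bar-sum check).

1) 0.0ms=0b +681.818ms=1b
2) 681.818ms=1b +681.818ms=1b
3) 1363.636ms=2b +1363.636ms=2b
Σ=4b of 4 (88bpm 2/4) — PASS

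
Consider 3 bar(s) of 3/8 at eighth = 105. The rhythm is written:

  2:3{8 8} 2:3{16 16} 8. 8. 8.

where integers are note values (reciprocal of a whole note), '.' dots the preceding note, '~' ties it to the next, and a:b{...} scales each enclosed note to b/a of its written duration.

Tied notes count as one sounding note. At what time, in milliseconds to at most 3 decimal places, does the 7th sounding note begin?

note 7 onset = 15/2b = 4285.714ms

1. 0.0ms @ 0 + 857.143ms (3/2)
2. 857.143ms @ 3/2 + 857.143ms (3/2)
3. 1714.286ms @ 3 + 428.571ms (3/4)
4. 2142.857ms @ 15/4 + 428.571ms (3/4)
5. 2571.429ms @ 9/2 + 857.143ms (3/2)
6. 3428.571ms @ 6 + 857.143ms (3/2)
7. 4285.714ms @ 15/2 + 857.143ms (3/2)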